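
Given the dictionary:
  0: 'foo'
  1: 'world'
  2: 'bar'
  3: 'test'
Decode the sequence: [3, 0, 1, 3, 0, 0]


Look up each index in the dictionary:
  3 -> 'test'
  0 -> 'foo'
  1 -> 'world'
  3 -> 'test'
  0 -> 'foo'
  0 -> 'foo'

Decoded: "test foo world test foo foo"


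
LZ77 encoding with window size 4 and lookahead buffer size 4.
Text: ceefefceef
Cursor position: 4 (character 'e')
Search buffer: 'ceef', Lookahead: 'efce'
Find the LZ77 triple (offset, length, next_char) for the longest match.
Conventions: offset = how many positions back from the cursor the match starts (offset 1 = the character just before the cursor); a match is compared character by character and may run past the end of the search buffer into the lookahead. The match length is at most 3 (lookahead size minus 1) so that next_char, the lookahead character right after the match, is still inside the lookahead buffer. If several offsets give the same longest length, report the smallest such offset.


Try each offset into the search buffer:
  offset=1 (pos 3, char 'f'): match length 0
  offset=2 (pos 2, char 'e'): match length 2
  offset=3 (pos 1, char 'e'): match length 1
  offset=4 (pos 0, char 'c'): match length 0
Longest match has length 2 at offset 2.
next_char = character at position 4 + 2 = 6 -> 'c'

Best match: offset=2, length=2 (matching 'ef' starting at position 2)
LZ77 triple: (2, 2, 'c')


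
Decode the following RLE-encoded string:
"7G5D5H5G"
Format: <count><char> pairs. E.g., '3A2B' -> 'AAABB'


Expanding each <count><char> pair:
  7G -> 'GGGGGGG'
  5D -> 'DDDDD'
  5H -> 'HHHHH'
  5G -> 'GGGGG'

Decoded = GGGGGGGDDDDDHHHHHGGGGG


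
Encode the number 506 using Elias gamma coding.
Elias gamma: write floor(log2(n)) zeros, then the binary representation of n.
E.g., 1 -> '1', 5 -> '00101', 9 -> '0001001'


num_bits = floor(log2(506)) + 1 = 9
leading_zeros = num_bits - 1 = 8
binary(506) = 111111010

Elias gamma(506) = '00000000' + '111111010' = 00000000111111010 (17 bits)


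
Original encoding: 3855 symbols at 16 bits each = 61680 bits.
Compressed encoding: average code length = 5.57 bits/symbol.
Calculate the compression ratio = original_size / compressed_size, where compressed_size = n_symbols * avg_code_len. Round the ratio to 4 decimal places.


original_size = n_symbols * orig_bits = 3855 * 16 = 61680 bits
compressed_size = n_symbols * avg_code_len = 3855 * 5.57 = 21472.35 bits
ratio = original_size / compressed_size = 61680 / 21472.35 = 2.8725

Compression ratio = 2.8725


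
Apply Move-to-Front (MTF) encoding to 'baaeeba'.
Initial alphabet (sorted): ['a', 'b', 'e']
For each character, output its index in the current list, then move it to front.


MTF encoding:
'b': index 1 in ['a', 'b', 'e'] -> ['b', 'a', 'e']
'a': index 1 in ['b', 'a', 'e'] -> ['a', 'b', 'e']
'a': index 0 in ['a', 'b', 'e'] -> ['a', 'b', 'e']
'e': index 2 in ['a', 'b', 'e'] -> ['e', 'a', 'b']
'e': index 0 in ['e', 'a', 'b'] -> ['e', 'a', 'b']
'b': index 2 in ['e', 'a', 'b'] -> ['b', 'e', 'a']
'a': index 2 in ['b', 'e', 'a'] -> ['a', 'b', 'e']


Output: [1, 1, 0, 2, 0, 2, 2]


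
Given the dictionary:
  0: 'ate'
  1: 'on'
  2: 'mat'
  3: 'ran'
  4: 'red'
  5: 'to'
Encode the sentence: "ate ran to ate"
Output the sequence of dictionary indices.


Look up each word in the dictionary:
  'ate' -> 0
  'ran' -> 3
  'to' -> 5
  'ate' -> 0

Encoded: [0, 3, 5, 0]


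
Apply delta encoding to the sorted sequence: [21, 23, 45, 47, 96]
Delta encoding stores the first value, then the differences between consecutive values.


First value: 21
Deltas:
  23 - 21 = 2
  45 - 23 = 22
  47 - 45 = 2
  96 - 47 = 49


Delta encoded: [21, 2, 22, 2, 49]


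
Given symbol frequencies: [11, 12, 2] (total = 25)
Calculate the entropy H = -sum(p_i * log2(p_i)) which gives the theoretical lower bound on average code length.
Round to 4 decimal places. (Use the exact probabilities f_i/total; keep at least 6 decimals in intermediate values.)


Per-symbol terms -p_i * log2(p_i) with p_i = f_i/25:
  p = 11/25 = 0.440000: log2(p) = -1.184425, -p*log2(p) = 0.521147
  p = 12/25 = 0.480000: log2(p) = -1.058894, -p*log2(p) = 0.508269
  p = 2/25 = 0.080000: log2(p) = -3.643856, -p*log2(p) = 0.291508
H = 0.521147 + 0.508269 + 0.291508 = 1.320924

H = 1.3209 bits/symbol


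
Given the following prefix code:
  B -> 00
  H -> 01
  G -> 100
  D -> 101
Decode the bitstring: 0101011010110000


Decoding step by step:
Bits 01 -> H
Bits 01 -> H
Bits 01 -> H
Bits 101 -> D
Bits 01 -> H
Bits 100 -> G
Bits 00 -> B


Decoded message: HHHDHGB


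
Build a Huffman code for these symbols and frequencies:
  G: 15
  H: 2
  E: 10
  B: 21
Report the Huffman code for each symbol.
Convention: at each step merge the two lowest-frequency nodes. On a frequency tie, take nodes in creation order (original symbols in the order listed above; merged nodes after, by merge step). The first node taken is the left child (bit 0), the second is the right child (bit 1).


Huffman tree construction:
Step 1: Merge H(2) + E(10) = 12
Step 2: Merge (H+E)(12) + G(15) = 27
Step 3: Merge B(21) + ((H+E)+G)(27) = 48
Read each symbol's code off the tree from the root (left child = 0, right child = 1).

Codes:
  G: 11 (length 2)
  H: 100 (length 3)
  E: 101 (length 3)
  B: 0 (length 1)
Average code length: 87/48 = 1.8125 bits/symbol


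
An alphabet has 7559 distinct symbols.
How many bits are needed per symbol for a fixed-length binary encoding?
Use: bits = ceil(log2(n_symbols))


log2(7559) = 12.884
Bracket: 2^12 = 4096 < 7559 <= 2^13 = 8192
So ceil(log2(7559)) = 13

bits = ceil(log2(7559)) = ceil(12.884) = 13 bits


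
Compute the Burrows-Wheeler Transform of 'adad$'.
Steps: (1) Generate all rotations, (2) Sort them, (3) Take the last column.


Rotations (sorted):
  0: $adad -> last char: d
  1: ad$ad -> last char: d
  2: adad$ -> last char: $
  3: d$ada -> last char: a
  4: dad$a -> last char: a


BWT = dd$aa


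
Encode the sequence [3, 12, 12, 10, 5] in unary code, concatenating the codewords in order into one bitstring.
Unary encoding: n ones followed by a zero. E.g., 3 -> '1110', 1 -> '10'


Encode each number as n ones followed by a terminating 0:
  3 -> 1110 (4 bits)
  12 -> 1111111111110 (13 bits)
  12 -> 1111111111110 (13 bits)
  10 -> 11111111110 (11 bits)
  5 -> 111110 (6 bits)
Total length = 4 + 13 + 13 + 11 + 6 = 47 bits.

Unary([3, 12, 12, 10, 5]) = 11101111111111110111111111111011111111110111110 (47 bits)


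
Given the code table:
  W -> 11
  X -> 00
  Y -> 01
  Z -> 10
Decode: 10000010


Decoding:
10 -> Z
00 -> X
00 -> X
10 -> Z


Result: ZXXZ


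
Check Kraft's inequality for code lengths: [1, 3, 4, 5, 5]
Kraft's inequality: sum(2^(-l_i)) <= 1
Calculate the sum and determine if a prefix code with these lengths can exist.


Sum = 2^(-1) + 2^(-3) + 2^(-4) + 2^(-5) + 2^(-5)
    = 0.5 + 0.125 + 0.0625 + 0.03125 + 0.03125
    = 24/32 = 0.75
Since 0.75 <= 1, Kraft's inequality IS satisfied.
A prefix code with these lengths CAN exist.

Kraft sum = 0.75. Satisfied.


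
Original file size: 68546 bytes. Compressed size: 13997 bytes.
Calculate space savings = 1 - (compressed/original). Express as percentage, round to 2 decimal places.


ratio = compressed/original = 13997/68546 = 0.204199
savings = 1 - ratio = 1 - 0.204199 = 0.795801
as a percentage: 0.795801 * 100 = 79.58%

Space savings = 1 - 13997/68546 = 79.58%


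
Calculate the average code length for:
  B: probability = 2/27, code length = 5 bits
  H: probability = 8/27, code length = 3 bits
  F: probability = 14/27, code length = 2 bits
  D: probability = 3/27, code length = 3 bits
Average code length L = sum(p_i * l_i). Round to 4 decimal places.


Weighted contributions p_i * l_i:
  B: (2/27) * 5 = 10/27
  H: (8/27) * 3 = 24/27
  F: (14/27) * 2 = 28/27
  D: (3/27) * 3 = 9/27
Sum = (10 + 24 + 28 + 9)/27 = 71/27

L = 71/27 = 2.6296 bits/symbol


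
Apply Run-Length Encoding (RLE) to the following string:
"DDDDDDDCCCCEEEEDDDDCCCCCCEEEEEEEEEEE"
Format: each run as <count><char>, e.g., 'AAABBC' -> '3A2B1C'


Scanning runs left to right:
  i=0: run of 'D' x 7 -> '7D'
  i=7: run of 'C' x 4 -> '4C'
  i=11: run of 'E' x 4 -> '4E'
  i=15: run of 'D' x 4 -> '4D'
  i=19: run of 'C' x 6 -> '6C'
  i=25: run of 'E' x 11 -> '11E'

RLE = 7D4C4E4D6C11E


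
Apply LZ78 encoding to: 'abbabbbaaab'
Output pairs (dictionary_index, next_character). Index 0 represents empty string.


LZ78 encoding steps:
Dictionary: {0: ''}
Step 1: w='' (idx 0), next='a' -> output (0, 'a'), add 'a' as idx 1
Step 2: w='' (idx 0), next='b' -> output (0, 'b'), add 'b' as idx 2
Step 3: w='b' (idx 2), next='a' -> output (2, 'a'), add 'ba' as idx 3
Step 4: w='b' (idx 2), next='b' -> output (2, 'b'), add 'bb' as idx 4
Step 5: w='ba' (idx 3), next='a' -> output (3, 'a'), add 'baa' as idx 5
Step 6: w='a' (idx 1), next='b' -> output (1, 'b'), add 'ab' as idx 6


Encoded: [(0, 'a'), (0, 'b'), (2, 'a'), (2, 'b'), (3, 'a'), (1, 'b')]


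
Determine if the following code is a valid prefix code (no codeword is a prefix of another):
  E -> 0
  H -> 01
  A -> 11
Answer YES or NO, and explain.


Checking each pair (does one codeword prefix another?):
  E='0' vs H='01': prefix -- VIOLATION

NO -- this is NOT a valid prefix code. E (0) is a prefix of H (01).


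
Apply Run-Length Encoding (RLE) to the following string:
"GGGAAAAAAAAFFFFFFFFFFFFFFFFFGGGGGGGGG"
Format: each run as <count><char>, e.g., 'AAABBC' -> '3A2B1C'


Scanning runs left to right:
  i=0: run of 'G' x 3 -> '3G'
  i=3: run of 'A' x 8 -> '8A'
  i=11: run of 'F' x 17 -> '17F'
  i=28: run of 'G' x 9 -> '9G'

RLE = 3G8A17F9G


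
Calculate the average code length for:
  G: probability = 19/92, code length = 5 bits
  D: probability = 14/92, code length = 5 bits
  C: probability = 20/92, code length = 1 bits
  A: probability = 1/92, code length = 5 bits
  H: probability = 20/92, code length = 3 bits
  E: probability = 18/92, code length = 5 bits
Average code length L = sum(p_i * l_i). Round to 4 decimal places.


Weighted contributions p_i * l_i:
  G: (19/92) * 5 = 95/92
  D: (14/92) * 5 = 70/92
  C: (20/92) * 1 = 20/92
  A: (1/92) * 5 = 5/92
  H: (20/92) * 3 = 60/92
  E: (18/92) * 5 = 90/92
Sum = (95 + 70 + 20 + 5 + 60 + 90)/92 = 340/92

L = 340/92 = 3.6957 bits/symbol


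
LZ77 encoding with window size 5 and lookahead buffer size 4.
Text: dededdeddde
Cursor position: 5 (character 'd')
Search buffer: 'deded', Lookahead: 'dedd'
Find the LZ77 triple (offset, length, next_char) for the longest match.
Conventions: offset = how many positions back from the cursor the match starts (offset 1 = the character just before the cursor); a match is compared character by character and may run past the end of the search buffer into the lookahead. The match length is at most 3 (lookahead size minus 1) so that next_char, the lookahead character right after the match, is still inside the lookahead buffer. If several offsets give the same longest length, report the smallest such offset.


Try each offset into the search buffer:
  offset=1 (pos 4, char 'd'): match length 1
  offset=2 (pos 3, char 'e'): match length 0
  offset=3 (pos 2, char 'd'): match length 3
  offset=4 (pos 1, char 'e'): match length 0
  offset=5 (pos 0, char 'd'): match length 3
Longest match has length 3, found at offsets 3, 5; take the smallest, offset 3.
next_char = character at position 5 + 3 = 8 -> 'd'

Best match: offset=3, length=3 (matching 'ded' starting at position 2)
LZ77 triple: (3, 3, 'd')


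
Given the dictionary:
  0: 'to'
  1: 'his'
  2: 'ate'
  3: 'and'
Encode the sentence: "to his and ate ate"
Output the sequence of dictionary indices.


Look up each word in the dictionary:
  'to' -> 0
  'his' -> 1
  'and' -> 3
  'ate' -> 2
  'ate' -> 2

Encoded: [0, 1, 3, 2, 2]


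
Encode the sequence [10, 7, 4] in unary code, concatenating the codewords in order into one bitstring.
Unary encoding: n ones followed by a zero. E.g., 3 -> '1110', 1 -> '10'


Encode each number as n ones followed by a terminating 0:
  10 -> 11111111110 (11 bits)
  7 -> 11111110 (8 bits)
  4 -> 11110 (5 bits)
Total length = 11 + 8 + 5 = 24 bits.

Unary([10, 7, 4]) = 111111111101111111011110 (24 bits)


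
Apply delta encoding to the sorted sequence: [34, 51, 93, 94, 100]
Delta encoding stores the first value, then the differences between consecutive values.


First value: 34
Deltas:
  51 - 34 = 17
  93 - 51 = 42
  94 - 93 = 1
  100 - 94 = 6


Delta encoded: [34, 17, 42, 1, 6]


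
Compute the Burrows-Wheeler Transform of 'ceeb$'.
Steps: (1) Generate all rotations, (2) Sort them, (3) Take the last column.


Rotations (sorted):
  0: $ceeb -> last char: b
  1: b$cee -> last char: e
  2: ceeb$ -> last char: $
  3: eb$ce -> last char: e
  4: eeb$c -> last char: c


BWT = be$ec


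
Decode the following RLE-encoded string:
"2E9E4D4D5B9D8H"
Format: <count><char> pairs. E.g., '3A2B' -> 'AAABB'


Expanding each <count><char> pair:
  2E -> 'EE'
  9E -> 'EEEEEEEEE'
  4D -> 'DDDD'
  4D -> 'DDDD'
  5B -> 'BBBBB'
  9D -> 'DDDDDDDDD'
  8H -> 'HHHHHHHH'

Decoded = EEEEEEEEEEEDDDDDDDDBBBBBDDDDDDDDDHHHHHHHH


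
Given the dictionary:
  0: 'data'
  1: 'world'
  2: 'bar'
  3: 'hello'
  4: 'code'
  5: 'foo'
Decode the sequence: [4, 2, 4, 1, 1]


Look up each index in the dictionary:
  4 -> 'code'
  2 -> 'bar'
  4 -> 'code'
  1 -> 'world'
  1 -> 'world'

Decoded: "code bar code world world"


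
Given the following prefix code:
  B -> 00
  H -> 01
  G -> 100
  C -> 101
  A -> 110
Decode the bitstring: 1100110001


Decoding step by step:
Bits 110 -> A
Bits 01 -> H
Bits 100 -> G
Bits 01 -> H


Decoded message: AHGH


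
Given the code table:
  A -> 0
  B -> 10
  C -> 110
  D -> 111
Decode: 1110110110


Decoding:
111 -> D
0 -> A
110 -> C
110 -> C


Result: DACC


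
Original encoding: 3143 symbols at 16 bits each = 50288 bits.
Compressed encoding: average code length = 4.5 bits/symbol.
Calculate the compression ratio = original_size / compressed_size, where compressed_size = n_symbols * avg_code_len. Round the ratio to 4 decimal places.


original_size = n_symbols * orig_bits = 3143 * 16 = 50288 bits
compressed_size = n_symbols * avg_code_len = 3143 * 4.5 = 14143.5 bits
ratio = original_size / compressed_size = 50288 / 14143.5 = 3.5556

Compression ratio = 3.5556


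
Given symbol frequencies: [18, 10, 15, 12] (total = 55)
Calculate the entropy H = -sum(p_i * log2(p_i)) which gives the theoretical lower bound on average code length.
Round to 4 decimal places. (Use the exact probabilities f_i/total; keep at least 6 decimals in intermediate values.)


Per-symbol terms -p_i * log2(p_i) with p_i = f_i/55:
  p = 18/55 = 0.327273: log2(p) = -1.611435, -p*log2(p) = 0.527379
  p = 10/55 = 0.181818: log2(p) = -2.459432, -p*log2(p) = 0.447169
  p = 15/55 = 0.272727: log2(p) = -1.874469, -p*log2(p) = 0.511219
  p = 12/55 = 0.218182: log2(p) = -2.196397, -p*log2(p) = 0.479214
H = 0.527379 + 0.447169 + 0.511219 + 0.479214 = 1.964981

H = 1.965 bits/symbol


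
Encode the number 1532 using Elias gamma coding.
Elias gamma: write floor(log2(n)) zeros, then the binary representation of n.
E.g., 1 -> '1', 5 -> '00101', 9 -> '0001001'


num_bits = floor(log2(1532)) + 1 = 11
leading_zeros = num_bits - 1 = 10
binary(1532) = 10111111100

Elias gamma(1532) = '0000000000' + '10111111100' = 000000000010111111100 (21 bits)


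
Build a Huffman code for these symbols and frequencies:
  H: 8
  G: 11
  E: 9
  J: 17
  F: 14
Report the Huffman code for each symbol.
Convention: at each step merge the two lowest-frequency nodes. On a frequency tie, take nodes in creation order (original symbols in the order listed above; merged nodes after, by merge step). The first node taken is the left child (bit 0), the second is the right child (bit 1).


Huffman tree construction:
Step 1: Merge H(8) + E(9) = 17
Step 2: Merge G(11) + F(14) = 25
Step 3: Merge J(17) + (H+E)(17) = 34
Step 4: Merge (G+F)(25) + (J+(H+E))(34) = 59
Read each symbol's code off the tree from the root (left child = 0, right child = 1).

Codes:
  H: 110 (length 3)
  G: 00 (length 2)
  E: 111 (length 3)
  J: 10 (length 2)
  F: 01 (length 2)
Average code length: 135/59 = 2.2881 bits/symbol


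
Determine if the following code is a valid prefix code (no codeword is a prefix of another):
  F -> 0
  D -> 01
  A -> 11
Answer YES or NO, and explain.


Checking each pair (does one codeword prefix another?):
  F='0' vs D='01': prefix -- VIOLATION

NO -- this is NOT a valid prefix code. F (0) is a prefix of D (01).


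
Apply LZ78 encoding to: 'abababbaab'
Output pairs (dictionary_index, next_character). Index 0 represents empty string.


LZ78 encoding steps:
Dictionary: {0: ''}
Step 1: w='' (idx 0), next='a' -> output (0, 'a'), add 'a' as idx 1
Step 2: w='' (idx 0), next='b' -> output (0, 'b'), add 'b' as idx 2
Step 3: w='a' (idx 1), next='b' -> output (1, 'b'), add 'ab' as idx 3
Step 4: w='ab' (idx 3), next='b' -> output (3, 'b'), add 'abb' as idx 4
Step 5: w='a' (idx 1), next='a' -> output (1, 'a'), add 'aa' as idx 5
Step 6: w='b' (idx 2), end of input -> output (2, '')


Encoded: [(0, 'a'), (0, 'b'), (1, 'b'), (3, 'b'), (1, 'a'), (2, '')]


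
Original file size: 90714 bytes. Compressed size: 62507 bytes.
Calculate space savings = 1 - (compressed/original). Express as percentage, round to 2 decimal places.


ratio = compressed/original = 62507/90714 = 0.689056
savings = 1 - ratio = 1 - 0.689056 = 0.310944
as a percentage: 0.310944 * 100 = 31.09%

Space savings = 1 - 62507/90714 = 31.09%


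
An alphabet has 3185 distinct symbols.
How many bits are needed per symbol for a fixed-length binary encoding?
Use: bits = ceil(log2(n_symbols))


log2(3185) = 11.6371
Bracket: 2^11 = 2048 < 3185 <= 2^12 = 4096
So ceil(log2(3185)) = 12

bits = ceil(log2(3185)) = ceil(11.6371) = 12 bits


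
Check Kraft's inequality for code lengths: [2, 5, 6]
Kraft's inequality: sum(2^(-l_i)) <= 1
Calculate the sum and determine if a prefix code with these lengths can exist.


Sum = 2^(-2) + 2^(-5) + 2^(-6)
    = 0.25 + 0.03125 + 0.015625
    = 19/64 = 0.296875
Since 0.296875 <= 1, Kraft's inequality IS satisfied.
A prefix code with these lengths CAN exist.

Kraft sum = 0.296875. Satisfied.


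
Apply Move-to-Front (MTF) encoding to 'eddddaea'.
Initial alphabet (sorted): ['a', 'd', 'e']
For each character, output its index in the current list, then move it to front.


MTF encoding:
'e': index 2 in ['a', 'd', 'e'] -> ['e', 'a', 'd']
'd': index 2 in ['e', 'a', 'd'] -> ['d', 'e', 'a']
'd': index 0 in ['d', 'e', 'a'] -> ['d', 'e', 'a']
'd': index 0 in ['d', 'e', 'a'] -> ['d', 'e', 'a']
'd': index 0 in ['d', 'e', 'a'] -> ['d', 'e', 'a']
'a': index 2 in ['d', 'e', 'a'] -> ['a', 'd', 'e']
'e': index 2 in ['a', 'd', 'e'] -> ['e', 'a', 'd']
'a': index 1 in ['e', 'a', 'd'] -> ['a', 'e', 'd']


Output: [2, 2, 0, 0, 0, 2, 2, 1]


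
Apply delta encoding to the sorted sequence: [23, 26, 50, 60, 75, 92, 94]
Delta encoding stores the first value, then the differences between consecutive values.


First value: 23
Deltas:
  26 - 23 = 3
  50 - 26 = 24
  60 - 50 = 10
  75 - 60 = 15
  92 - 75 = 17
  94 - 92 = 2


Delta encoded: [23, 3, 24, 10, 15, 17, 2]


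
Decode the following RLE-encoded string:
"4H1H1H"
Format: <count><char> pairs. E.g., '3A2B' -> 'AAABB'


Expanding each <count><char> pair:
  4H -> 'HHHH'
  1H -> 'H'
  1H -> 'H'

Decoded = HHHHHH


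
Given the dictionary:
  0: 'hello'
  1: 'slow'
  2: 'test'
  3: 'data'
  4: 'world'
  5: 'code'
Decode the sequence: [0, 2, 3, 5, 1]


Look up each index in the dictionary:
  0 -> 'hello'
  2 -> 'test'
  3 -> 'data'
  5 -> 'code'
  1 -> 'slow'

Decoded: "hello test data code slow"


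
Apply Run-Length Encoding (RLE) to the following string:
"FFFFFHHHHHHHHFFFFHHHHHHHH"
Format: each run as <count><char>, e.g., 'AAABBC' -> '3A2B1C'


Scanning runs left to right:
  i=0: run of 'F' x 5 -> '5F'
  i=5: run of 'H' x 8 -> '8H'
  i=13: run of 'F' x 4 -> '4F'
  i=17: run of 'H' x 8 -> '8H'

RLE = 5F8H4F8H


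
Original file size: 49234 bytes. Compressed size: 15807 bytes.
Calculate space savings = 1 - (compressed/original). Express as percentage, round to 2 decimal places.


ratio = compressed/original = 15807/49234 = 0.321059
savings = 1 - ratio = 1 - 0.321059 = 0.678941
as a percentage: 0.678941 * 100 = 67.89%

Space savings = 1 - 15807/49234 = 67.89%


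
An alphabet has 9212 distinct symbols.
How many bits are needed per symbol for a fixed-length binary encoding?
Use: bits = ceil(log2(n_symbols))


log2(9212) = 13.1693
Bracket: 2^13 = 8192 < 9212 <= 2^14 = 16384
So ceil(log2(9212)) = 14

bits = ceil(log2(9212)) = ceil(13.1693) = 14 bits


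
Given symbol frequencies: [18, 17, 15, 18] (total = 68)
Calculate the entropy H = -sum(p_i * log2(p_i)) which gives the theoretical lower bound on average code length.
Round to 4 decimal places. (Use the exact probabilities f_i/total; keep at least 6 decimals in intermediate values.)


Per-symbol terms -p_i * log2(p_i) with p_i = f_i/68:
  p = 18/68 = 0.264706: log2(p) = -1.917538, -p*log2(p) = 0.507584
  p = 17/68 = 0.250000: log2(p) = -2.000000, -p*log2(p) = 0.500000
  p = 15/68 = 0.220588: log2(p) = -2.180572, -p*log2(p) = 0.481009
  p = 18/68 = 0.264706: log2(p) = -1.917538, -p*log2(p) = 0.507584
H = 0.507584 + 0.500000 + 0.481009 + 0.507584 = 1.996177

H = 1.9962 bits/symbol


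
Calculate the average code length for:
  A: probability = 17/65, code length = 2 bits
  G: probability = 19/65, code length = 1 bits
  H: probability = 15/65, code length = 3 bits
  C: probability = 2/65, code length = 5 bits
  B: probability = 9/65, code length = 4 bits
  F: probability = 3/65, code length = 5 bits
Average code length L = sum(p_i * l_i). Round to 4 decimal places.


Weighted contributions p_i * l_i:
  A: (17/65) * 2 = 34/65
  G: (19/65) * 1 = 19/65
  H: (15/65) * 3 = 45/65
  C: (2/65) * 5 = 10/65
  B: (9/65) * 4 = 36/65
  F: (3/65) * 5 = 15/65
Sum = (34 + 19 + 45 + 10 + 36 + 15)/65 = 159/65

L = 159/65 = 2.4462 bits/symbol


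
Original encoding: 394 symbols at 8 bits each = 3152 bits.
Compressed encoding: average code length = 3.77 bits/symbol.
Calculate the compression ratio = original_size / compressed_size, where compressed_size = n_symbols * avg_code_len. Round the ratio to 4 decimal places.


original_size = n_symbols * orig_bits = 394 * 8 = 3152 bits
compressed_size = n_symbols * avg_code_len = 394 * 3.77 = 1485.38 bits
ratio = original_size / compressed_size = 3152 / 1485.38 = 2.122

Compression ratio = 2.122


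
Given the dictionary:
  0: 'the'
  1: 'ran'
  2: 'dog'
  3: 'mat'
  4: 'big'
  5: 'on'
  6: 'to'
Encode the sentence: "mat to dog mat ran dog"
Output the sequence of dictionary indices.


Look up each word in the dictionary:
  'mat' -> 3
  'to' -> 6
  'dog' -> 2
  'mat' -> 3
  'ran' -> 1
  'dog' -> 2

Encoded: [3, 6, 2, 3, 1, 2]


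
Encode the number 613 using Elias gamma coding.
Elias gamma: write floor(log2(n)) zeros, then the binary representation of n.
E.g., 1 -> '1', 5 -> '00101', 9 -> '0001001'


num_bits = floor(log2(613)) + 1 = 10
leading_zeros = num_bits - 1 = 9
binary(613) = 1001100101

Elias gamma(613) = '000000000' + '1001100101' = 0000000001001100101 (19 bits)


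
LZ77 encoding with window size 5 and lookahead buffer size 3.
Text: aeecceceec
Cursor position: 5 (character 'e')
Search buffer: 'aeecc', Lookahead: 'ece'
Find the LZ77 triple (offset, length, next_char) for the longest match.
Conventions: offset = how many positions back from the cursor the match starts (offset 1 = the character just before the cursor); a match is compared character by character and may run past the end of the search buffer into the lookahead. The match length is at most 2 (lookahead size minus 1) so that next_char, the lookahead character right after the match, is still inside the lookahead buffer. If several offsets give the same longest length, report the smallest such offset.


Try each offset into the search buffer:
  offset=1 (pos 4, char 'c'): match length 0
  offset=2 (pos 3, char 'c'): match length 0
  offset=3 (pos 2, char 'e'): match length 2
  offset=4 (pos 1, char 'e'): match length 1
  offset=5 (pos 0, char 'a'): match length 0
Longest match has length 2 at offset 3.
next_char = character at position 5 + 2 = 7 -> 'e'

Best match: offset=3, length=2 (matching 'ec' starting at position 2)
LZ77 triple: (3, 2, 'e')


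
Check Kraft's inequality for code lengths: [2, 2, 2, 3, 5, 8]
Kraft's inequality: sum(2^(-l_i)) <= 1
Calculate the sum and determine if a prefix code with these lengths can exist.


Sum = 2^(-2) + 2^(-2) + 2^(-2) + 2^(-3) + 2^(-5) + 2^(-8)
    = 0.25 + 0.25 + 0.25 + 0.125 + 0.03125 + 0.00390625
    = 233/256 = 0.91015625
Since 0.91015625 <= 1, Kraft's inequality IS satisfied.
A prefix code with these lengths CAN exist.

Kraft sum = 0.91015625. Satisfied.


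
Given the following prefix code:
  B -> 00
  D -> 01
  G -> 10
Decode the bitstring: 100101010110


Decoding step by step:
Bits 10 -> G
Bits 01 -> D
Bits 01 -> D
Bits 01 -> D
Bits 01 -> D
Bits 10 -> G


Decoded message: GDDDDG


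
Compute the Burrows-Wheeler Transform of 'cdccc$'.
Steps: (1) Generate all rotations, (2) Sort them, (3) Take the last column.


Rotations (sorted):
  0: $cdccc -> last char: c
  1: c$cdcc -> last char: c
  2: cc$cdc -> last char: c
  3: ccc$cd -> last char: d
  4: cdccc$ -> last char: $
  5: dccc$c -> last char: c


BWT = cccd$c


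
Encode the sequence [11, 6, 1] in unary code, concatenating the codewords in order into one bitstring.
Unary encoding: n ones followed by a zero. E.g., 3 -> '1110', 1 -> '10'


Encode each number as n ones followed by a terminating 0:
  11 -> 111111111110 (12 bits)
  6 -> 1111110 (7 bits)
  1 -> 10 (2 bits)
Total length = 12 + 7 + 2 = 21 bits.

Unary([11, 6, 1]) = 111111111110111111010 (21 bits)


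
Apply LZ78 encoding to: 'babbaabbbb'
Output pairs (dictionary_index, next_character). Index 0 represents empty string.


LZ78 encoding steps:
Dictionary: {0: ''}
Step 1: w='' (idx 0), next='b' -> output (0, 'b'), add 'b' as idx 1
Step 2: w='' (idx 0), next='a' -> output (0, 'a'), add 'a' as idx 2
Step 3: w='b' (idx 1), next='b' -> output (1, 'b'), add 'bb' as idx 3
Step 4: w='a' (idx 2), next='a' -> output (2, 'a'), add 'aa' as idx 4
Step 5: w='bb' (idx 3), next='b' -> output (3, 'b'), add 'bbb' as idx 5
Step 6: w='b' (idx 1), end of input -> output (1, '')


Encoded: [(0, 'b'), (0, 'a'), (1, 'b'), (2, 'a'), (3, 'b'), (1, '')]


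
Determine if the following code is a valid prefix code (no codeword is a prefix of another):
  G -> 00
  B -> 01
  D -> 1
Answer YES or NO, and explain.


Checking each pair (does one codeword prefix another?):
  G='00' vs B='01': no prefix
  G='00' vs D='1': no prefix
  B='01' vs G='00': no prefix
  B='01' vs D='1': no prefix
  D='1' vs G='00': no prefix
  D='1' vs B='01': no prefix
No violation found over all pairs.

YES -- this is a valid prefix code. No codeword is a prefix of any other codeword.


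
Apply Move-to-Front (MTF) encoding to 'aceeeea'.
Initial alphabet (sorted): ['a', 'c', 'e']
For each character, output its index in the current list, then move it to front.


MTF encoding:
'a': index 0 in ['a', 'c', 'e'] -> ['a', 'c', 'e']
'c': index 1 in ['a', 'c', 'e'] -> ['c', 'a', 'e']
'e': index 2 in ['c', 'a', 'e'] -> ['e', 'c', 'a']
'e': index 0 in ['e', 'c', 'a'] -> ['e', 'c', 'a']
'e': index 0 in ['e', 'c', 'a'] -> ['e', 'c', 'a']
'e': index 0 in ['e', 'c', 'a'] -> ['e', 'c', 'a']
'a': index 2 in ['e', 'c', 'a'] -> ['a', 'e', 'c']


Output: [0, 1, 2, 0, 0, 0, 2]


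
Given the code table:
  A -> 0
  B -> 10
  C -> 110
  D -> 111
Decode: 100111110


Decoding:
10 -> B
0 -> A
111 -> D
110 -> C


Result: BADC


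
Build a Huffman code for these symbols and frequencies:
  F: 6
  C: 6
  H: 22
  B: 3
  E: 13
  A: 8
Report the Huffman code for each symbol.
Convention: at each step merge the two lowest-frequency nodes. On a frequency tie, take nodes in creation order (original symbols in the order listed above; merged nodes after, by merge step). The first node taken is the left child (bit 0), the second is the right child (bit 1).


Huffman tree construction:
Step 1: Merge B(3) + F(6) = 9
Step 2: Merge C(6) + A(8) = 14
Step 3: Merge (B+F)(9) + E(13) = 22
Step 4: Merge (C+A)(14) + H(22) = 36
Step 5: Merge ((B+F)+E)(22) + ((C+A)+H)(36) = 58
Read each symbol's code off the tree from the root (left child = 0, right child = 1).

Codes:
  F: 001 (length 3)
  C: 100 (length 3)
  H: 11 (length 2)
  B: 000 (length 3)
  E: 01 (length 2)
  A: 101 (length 3)
Average code length: 139/58 = 2.3966 bits/symbol


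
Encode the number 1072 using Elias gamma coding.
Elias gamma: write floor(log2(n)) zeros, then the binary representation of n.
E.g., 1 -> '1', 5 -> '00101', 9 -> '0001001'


num_bits = floor(log2(1072)) + 1 = 11
leading_zeros = num_bits - 1 = 10
binary(1072) = 10000110000

Elias gamma(1072) = '0000000000' + '10000110000' = 000000000010000110000 (21 bits)


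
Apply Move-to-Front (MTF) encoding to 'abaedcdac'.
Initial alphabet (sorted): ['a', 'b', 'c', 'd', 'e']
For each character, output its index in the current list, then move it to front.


MTF encoding:
'a': index 0 in ['a', 'b', 'c', 'd', 'e'] -> ['a', 'b', 'c', 'd', 'e']
'b': index 1 in ['a', 'b', 'c', 'd', 'e'] -> ['b', 'a', 'c', 'd', 'e']
'a': index 1 in ['b', 'a', 'c', 'd', 'e'] -> ['a', 'b', 'c', 'd', 'e']
'e': index 4 in ['a', 'b', 'c', 'd', 'e'] -> ['e', 'a', 'b', 'c', 'd']
'd': index 4 in ['e', 'a', 'b', 'c', 'd'] -> ['d', 'e', 'a', 'b', 'c']
'c': index 4 in ['d', 'e', 'a', 'b', 'c'] -> ['c', 'd', 'e', 'a', 'b']
'd': index 1 in ['c', 'd', 'e', 'a', 'b'] -> ['d', 'c', 'e', 'a', 'b']
'a': index 3 in ['d', 'c', 'e', 'a', 'b'] -> ['a', 'd', 'c', 'e', 'b']
'c': index 2 in ['a', 'd', 'c', 'e', 'b'] -> ['c', 'a', 'd', 'e', 'b']


Output: [0, 1, 1, 4, 4, 4, 1, 3, 2]


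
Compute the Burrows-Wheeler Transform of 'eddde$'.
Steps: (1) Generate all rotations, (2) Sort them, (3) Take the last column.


Rotations (sorted):
  0: $eddde -> last char: e
  1: ddde$e -> last char: e
  2: dde$ed -> last char: d
  3: de$edd -> last char: d
  4: e$eddd -> last char: d
  5: eddde$ -> last char: $


BWT = eeddd$


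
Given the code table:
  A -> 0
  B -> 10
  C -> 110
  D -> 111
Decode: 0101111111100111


Decoding:
0 -> A
10 -> B
111 -> D
111 -> D
110 -> C
0 -> A
111 -> D


Result: ABDDCAD


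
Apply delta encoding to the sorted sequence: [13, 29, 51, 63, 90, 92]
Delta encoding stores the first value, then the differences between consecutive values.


First value: 13
Deltas:
  29 - 13 = 16
  51 - 29 = 22
  63 - 51 = 12
  90 - 63 = 27
  92 - 90 = 2


Delta encoded: [13, 16, 22, 12, 27, 2]


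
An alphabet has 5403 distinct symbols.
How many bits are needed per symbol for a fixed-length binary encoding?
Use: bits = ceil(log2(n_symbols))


log2(5403) = 12.3995
Bracket: 2^12 = 4096 < 5403 <= 2^13 = 8192
So ceil(log2(5403)) = 13

bits = ceil(log2(5403)) = ceil(12.3995) = 13 bits


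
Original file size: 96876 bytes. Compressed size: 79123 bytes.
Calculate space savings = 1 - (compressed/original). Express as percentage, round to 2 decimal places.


ratio = compressed/original = 79123/96876 = 0.816745
savings = 1 - ratio = 1 - 0.816745 = 0.183255
as a percentage: 0.183255 * 100 = 18.33%

Space savings = 1 - 79123/96876 = 18.33%


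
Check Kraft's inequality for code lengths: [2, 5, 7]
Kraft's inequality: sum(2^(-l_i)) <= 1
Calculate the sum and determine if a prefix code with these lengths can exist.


Sum = 2^(-2) + 2^(-5) + 2^(-7)
    = 0.25 + 0.03125 + 0.0078125
    = 37/128 = 0.2890625
Since 0.2890625 <= 1, Kraft's inequality IS satisfied.
A prefix code with these lengths CAN exist.

Kraft sum = 0.2890625. Satisfied.


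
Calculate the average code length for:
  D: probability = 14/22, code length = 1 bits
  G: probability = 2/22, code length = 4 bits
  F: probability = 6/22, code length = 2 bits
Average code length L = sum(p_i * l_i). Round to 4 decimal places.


Weighted contributions p_i * l_i:
  D: (14/22) * 1 = 14/22
  G: (2/22) * 4 = 8/22
  F: (6/22) * 2 = 12/22
Sum = (14 + 8 + 12)/22 = 34/22

L = 34/22 = 1.5455 bits/symbol


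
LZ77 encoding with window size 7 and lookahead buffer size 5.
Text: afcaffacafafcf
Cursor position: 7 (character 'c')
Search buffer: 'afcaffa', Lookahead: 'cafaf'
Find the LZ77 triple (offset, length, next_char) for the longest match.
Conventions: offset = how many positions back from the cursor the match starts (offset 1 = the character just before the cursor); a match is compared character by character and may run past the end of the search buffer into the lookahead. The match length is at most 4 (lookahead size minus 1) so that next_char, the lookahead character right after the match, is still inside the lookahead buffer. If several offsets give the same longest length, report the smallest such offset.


Try each offset into the search buffer:
  offset=1 (pos 6, char 'a'): match length 0
  offset=2 (pos 5, char 'f'): match length 0
  offset=3 (pos 4, char 'f'): match length 0
  offset=4 (pos 3, char 'a'): match length 0
  offset=5 (pos 2, char 'c'): match length 3
  offset=6 (pos 1, char 'f'): match length 0
  offset=7 (pos 0, char 'a'): match length 0
Longest match has length 3 at offset 5.
next_char = character at position 7 + 3 = 10 -> 'a'

Best match: offset=5, length=3 (matching 'caf' starting at position 2)
LZ77 triple: (5, 3, 'a')


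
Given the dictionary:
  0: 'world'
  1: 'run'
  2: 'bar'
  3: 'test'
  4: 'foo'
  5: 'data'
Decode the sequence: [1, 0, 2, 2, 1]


Look up each index in the dictionary:
  1 -> 'run'
  0 -> 'world'
  2 -> 'bar'
  2 -> 'bar'
  1 -> 'run'

Decoded: "run world bar bar run"


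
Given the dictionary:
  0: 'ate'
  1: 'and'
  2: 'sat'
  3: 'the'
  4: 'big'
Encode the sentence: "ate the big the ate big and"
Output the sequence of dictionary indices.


Look up each word in the dictionary:
  'ate' -> 0
  'the' -> 3
  'big' -> 4
  'the' -> 3
  'ate' -> 0
  'big' -> 4
  'and' -> 1

Encoded: [0, 3, 4, 3, 0, 4, 1]


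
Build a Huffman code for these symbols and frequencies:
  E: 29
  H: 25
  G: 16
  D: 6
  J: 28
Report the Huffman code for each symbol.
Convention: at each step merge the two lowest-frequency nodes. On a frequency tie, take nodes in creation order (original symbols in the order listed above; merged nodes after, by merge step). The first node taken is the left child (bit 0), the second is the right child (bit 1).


Huffman tree construction:
Step 1: Merge D(6) + G(16) = 22
Step 2: Merge (D+G)(22) + H(25) = 47
Step 3: Merge J(28) + E(29) = 57
Step 4: Merge ((D+G)+H)(47) + (J+E)(57) = 104
Read each symbol's code off the tree from the root (left child = 0, right child = 1).

Codes:
  E: 11 (length 2)
  H: 01 (length 2)
  G: 001 (length 3)
  D: 000 (length 3)
  J: 10 (length 2)
Average code length: 230/104 = 2.2115 bits/symbol


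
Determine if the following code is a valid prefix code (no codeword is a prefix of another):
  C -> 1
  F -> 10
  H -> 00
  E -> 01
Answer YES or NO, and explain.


Checking each pair (does one codeword prefix another?):
  C='1' vs F='10': prefix -- VIOLATION

NO -- this is NOT a valid prefix code. C (1) is a prefix of F (10).


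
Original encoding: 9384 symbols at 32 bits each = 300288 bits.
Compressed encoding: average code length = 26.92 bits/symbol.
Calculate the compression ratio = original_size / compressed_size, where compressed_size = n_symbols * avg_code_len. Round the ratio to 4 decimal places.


original_size = n_symbols * orig_bits = 9384 * 32 = 300288 bits
compressed_size = n_symbols * avg_code_len = 9384 * 26.92 = 252617.28 bits
ratio = original_size / compressed_size = 300288 / 252617.28 = 1.1887

Compression ratio = 1.1887


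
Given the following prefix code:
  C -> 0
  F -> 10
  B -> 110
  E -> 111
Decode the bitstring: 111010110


Decoding step by step:
Bits 111 -> E
Bits 0 -> C
Bits 10 -> F
Bits 110 -> B


Decoded message: ECFB


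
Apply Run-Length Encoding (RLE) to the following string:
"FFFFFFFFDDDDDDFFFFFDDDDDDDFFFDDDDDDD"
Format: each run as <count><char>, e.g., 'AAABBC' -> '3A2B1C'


Scanning runs left to right:
  i=0: run of 'F' x 8 -> '8F'
  i=8: run of 'D' x 6 -> '6D'
  i=14: run of 'F' x 5 -> '5F'
  i=19: run of 'D' x 7 -> '7D'
  i=26: run of 'F' x 3 -> '3F'
  i=29: run of 'D' x 7 -> '7D'

RLE = 8F6D5F7D3F7D


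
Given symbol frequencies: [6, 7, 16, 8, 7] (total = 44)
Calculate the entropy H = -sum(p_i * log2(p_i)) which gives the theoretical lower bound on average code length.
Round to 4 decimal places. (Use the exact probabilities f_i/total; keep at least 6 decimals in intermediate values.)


Per-symbol terms -p_i * log2(p_i) with p_i = f_i/44:
  p = 6/44 = 0.136364: log2(p) = -2.874469, -p*log2(p) = 0.391973
  p = 7/44 = 0.159091: log2(p) = -2.652077, -p*log2(p) = 0.421921
  p = 16/44 = 0.363636: log2(p) = -1.459432, -p*log2(p) = 0.530702
  p = 8/44 = 0.181818: log2(p) = -2.459432, -p*log2(p) = 0.447169
  p = 7/44 = 0.159091: log2(p) = -2.652077, -p*log2(p) = 0.421921
H = 0.391973 + 0.421921 + 0.530702 + 0.447169 + 0.421921 = 2.213686

H = 2.2137 bits/symbol


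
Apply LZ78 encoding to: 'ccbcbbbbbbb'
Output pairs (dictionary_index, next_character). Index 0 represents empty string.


LZ78 encoding steps:
Dictionary: {0: ''}
Step 1: w='' (idx 0), next='c' -> output (0, 'c'), add 'c' as idx 1
Step 2: w='c' (idx 1), next='b' -> output (1, 'b'), add 'cb' as idx 2
Step 3: w='cb' (idx 2), next='b' -> output (2, 'b'), add 'cbb' as idx 3
Step 4: w='' (idx 0), next='b' -> output (0, 'b'), add 'b' as idx 4
Step 5: w='b' (idx 4), next='b' -> output (4, 'b'), add 'bb' as idx 5
Step 6: w='bb' (idx 5), end of input -> output (5, '')


Encoded: [(0, 'c'), (1, 'b'), (2, 'b'), (0, 'b'), (4, 'b'), (5, '')]


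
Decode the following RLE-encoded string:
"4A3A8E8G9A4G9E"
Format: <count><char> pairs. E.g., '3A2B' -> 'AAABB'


Expanding each <count><char> pair:
  4A -> 'AAAA'
  3A -> 'AAA'
  8E -> 'EEEEEEEE'
  8G -> 'GGGGGGGG'
  9A -> 'AAAAAAAAA'
  4G -> 'GGGG'
  9E -> 'EEEEEEEEE'

Decoded = AAAAAAAEEEEEEEEGGGGGGGGAAAAAAAAAGGGGEEEEEEEEE


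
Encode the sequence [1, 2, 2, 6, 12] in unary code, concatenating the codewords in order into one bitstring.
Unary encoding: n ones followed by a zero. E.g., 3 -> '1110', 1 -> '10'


Encode each number as n ones followed by a terminating 0:
  1 -> 10 (2 bits)
  2 -> 110 (3 bits)
  2 -> 110 (3 bits)
  6 -> 1111110 (7 bits)
  12 -> 1111111111110 (13 bits)
Total length = 2 + 3 + 3 + 7 + 13 = 28 bits.

Unary([1, 2, 2, 6, 12]) = 1011011011111101111111111110 (28 bits)


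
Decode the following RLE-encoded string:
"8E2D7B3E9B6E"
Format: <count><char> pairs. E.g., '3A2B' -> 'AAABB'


Expanding each <count><char> pair:
  8E -> 'EEEEEEEE'
  2D -> 'DD'
  7B -> 'BBBBBBB'
  3E -> 'EEE'
  9B -> 'BBBBBBBBB'
  6E -> 'EEEEEE'

Decoded = EEEEEEEEDDBBBBBBBEEEBBBBBBBBBEEEEEE


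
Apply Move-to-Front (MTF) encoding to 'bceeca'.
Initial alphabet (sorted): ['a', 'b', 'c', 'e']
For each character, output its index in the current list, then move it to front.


MTF encoding:
'b': index 1 in ['a', 'b', 'c', 'e'] -> ['b', 'a', 'c', 'e']
'c': index 2 in ['b', 'a', 'c', 'e'] -> ['c', 'b', 'a', 'e']
'e': index 3 in ['c', 'b', 'a', 'e'] -> ['e', 'c', 'b', 'a']
'e': index 0 in ['e', 'c', 'b', 'a'] -> ['e', 'c', 'b', 'a']
'c': index 1 in ['e', 'c', 'b', 'a'] -> ['c', 'e', 'b', 'a']
'a': index 3 in ['c', 'e', 'b', 'a'] -> ['a', 'c', 'e', 'b']


Output: [1, 2, 3, 0, 1, 3]


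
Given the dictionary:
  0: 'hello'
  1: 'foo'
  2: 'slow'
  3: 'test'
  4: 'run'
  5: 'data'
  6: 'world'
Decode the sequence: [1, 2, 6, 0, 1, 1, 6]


Look up each index in the dictionary:
  1 -> 'foo'
  2 -> 'slow'
  6 -> 'world'
  0 -> 'hello'
  1 -> 'foo'
  1 -> 'foo'
  6 -> 'world'

Decoded: "foo slow world hello foo foo world"


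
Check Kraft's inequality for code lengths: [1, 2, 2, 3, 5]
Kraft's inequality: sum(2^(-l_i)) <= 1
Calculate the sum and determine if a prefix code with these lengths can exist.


Sum = 2^(-1) + 2^(-2) + 2^(-2) + 2^(-3) + 2^(-5)
    = 0.5 + 0.25 + 0.25 + 0.125 + 0.03125
    = 37/32 = 1.15625
Since 1.15625 > 1, Kraft's inequality is NOT satisfied.
A prefix code with these lengths CANNOT exist.

Kraft sum = 1.15625. Not satisfied.
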